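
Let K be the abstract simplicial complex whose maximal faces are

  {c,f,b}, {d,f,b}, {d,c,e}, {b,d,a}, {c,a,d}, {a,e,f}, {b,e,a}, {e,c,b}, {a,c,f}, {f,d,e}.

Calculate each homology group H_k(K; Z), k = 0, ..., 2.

H_0 ≅ Z,  H_1 ≅ Z/2,  H_2 = 0.

Fix the vertex order a < b < c < d < e < f and write every simplex with vertices in increasing order. Then dim K = 2 and the simplices of K are:

  0-simplices (6): a, b, c, d, e, f
  1-simplices (15): ab, ac, ad, ae, af, bc, bd, be, bf, cd, ce, cf, de, df, ef
  2-simplices (10): abd, abe, acd, acf, aef, bce, bcf, bdf, cde, def

Hence C_0 ≅ Z^6, C_1 ≅ Z^15, C_2 ≅ Z^10.

Boundary ∂_1: C_1 → C_0 is given by ∂[p,q] = [q] − [p].
This gives a 6×15 integer matrix of rank 5; reducing to Smith normal form yields diagonal entries (1,1,1,1,1).

Boundary ∂_2: C_2 → C_1 sends each 2-simplex [p,q,r] to [q,r] − [p,r] + [p,q]. For instance
  ∂acd = cd − ad + ac,
  ∂bcf = cf − bf + bc.
This gives a 15×10 integer matrix of rank 10; reducing to Smith normal form yields diagonal entries (1,1,1,1,1,1,1,1,1,2).

Now H_k = ker ∂_k / im ∂_{k+1}, so:

  H_0: rank C_0 − rank ∂_1 = 6 − 5 = 1, and the invariant factors of ∂_1 are all 1, so H_0 = Z.
  H_1: rank ker ∂_1 − rank ∂_2 = (15 − 5) − 10 = 0, and ∂_2 has invariant factor 2 > 1, so H_1 = Z/2.
  H_2: rank ker ∂_2 − rank ∂_3 = (10 − 10) − 0 = 0, and there is no ∂_3, so H_2 = 0.

(K is a triangulation of the real projective plane RP^2.)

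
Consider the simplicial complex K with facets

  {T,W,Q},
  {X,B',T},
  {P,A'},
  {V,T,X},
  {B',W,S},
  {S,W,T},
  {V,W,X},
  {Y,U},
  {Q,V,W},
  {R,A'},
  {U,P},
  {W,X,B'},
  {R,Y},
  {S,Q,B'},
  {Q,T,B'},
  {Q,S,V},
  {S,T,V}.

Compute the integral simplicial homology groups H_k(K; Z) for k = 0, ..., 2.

Order the vertices as P < Q < R < S < T < U < V < W < X < Y < A' < B'. Listing each simplex with vertices in this order, K has dimension 2 with simplices:

  0-simplices (12): [P], [Q], [R], [S], [T], [U], [V], [W], [X], [Y], [A'], [B']
  1-simplices (23): (23 of them)
  2-simplices (12): [Q,S,V], [Q,S,B'], [Q,T,W], [Q,T,B'], [Q,V,W], [S,T,V], [S,T,W], [S,W,B'], [T,V,X], [T,X,B'], [V,W,X], [W,X,B']

giving chain groups C_0 ≅ Z^12, C_1 ≅ Z^23, C_2 ≅ Z^12.

The boundary map ∂_1: C_1 → C_0 sends each edge [p,q] (with p < q) to q − p. For instance
  ∂[V,X] = [X] − [V].
As a 12×23 matrix over Z this has rank 10, with invariant factors (1,1,1,1,1,1,1,1,1,1).

∂_2: C_2 → C_1 acts by ∂[p,q,r] = [q,r] − [p,r] + [p,q]. For instance
  ∂[Q,T,B'] = [T,B'] − [Q,B'] + [Q,T],
  ∂[V,W,X] = [W,X] − [V,X] + [V,W].
This gives a 23×12 integer matrix of rank 12; reducing to Smith normal form yields diagonal entries (1,1,1,1,1,1,1,1,1,1,1,2).

From H_k ≅ ker(∂_k) / im(∂_{k+1}) we obtain:

  H_0: rank C_0 − rank ∂_1 = 12 − 10 = 2, and the invariant factors of ∂_1 are all 1, so H_0 ≅ Z^2.
  H_1: rank ker ∂_1 − rank ∂_2 = (23 − 10) − 12 = 1, and ∂_2 has invariant factor 2 > 1, so H_1 ≅ Z ⊕ Z/2.
  H_2: rank ker ∂_2 − rank ∂_3 = (12 − 12) − 0 = 0, and there is no ∂_3, so H_2 ≅ 0.

(K is a triangulation of the disjoint union of the real projective plane RP^2 and the circle S^1.)

H_0 ≅ Z^2,  H_1 ≅ Z ⊕ Z/2,  H_2 = 0.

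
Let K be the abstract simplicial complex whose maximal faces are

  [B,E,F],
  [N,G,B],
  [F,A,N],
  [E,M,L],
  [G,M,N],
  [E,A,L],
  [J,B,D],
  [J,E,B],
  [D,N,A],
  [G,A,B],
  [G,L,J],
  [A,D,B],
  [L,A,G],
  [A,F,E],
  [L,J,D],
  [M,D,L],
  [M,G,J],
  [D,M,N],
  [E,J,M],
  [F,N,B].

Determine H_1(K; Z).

We work with the vertex ordering A < B < D < E < F < G < J < L < M < N. The simplices of K, each written with vertices in increasing order, are:

  0-simplices (10): A, B, D, E, F, G, J, L, M, N
  1-simplices (30): AB, AD, AE, AF, AG, AL, AN, BD, BE, BF, BG, BJ, BN, DJ, DL, DM, DN, EF, EJ, EL, EM, FN, GJ, GL, GM, GN, JL, JM, LM, MN
  2-simplices (20): ABD, ABG, ADN, AEF, AEL, AFN, AGL, BDJ, BEF, BEJ, BFN, BGN, DJL, DLM, DMN, EJM, ELM, GJL, GJM, GMN

Hence C_0 ≅ Z^10, C_1 ≅ Z^30, C_2 ≅ Z^20.

∂_1: C_1 → C_0 maps an edge to its endpoints' difference, ∂[p,q] = q − p.
This gives a 10×30 integer matrix of rank 9; reducing to Smith normal form yields diagonal entries (1,1,1,1,1,1,1,1,1).

∂_2: C_2 → C_1 acts by ∂[p,q,r] = [q,r] − [p,r] + [p,q]. For instance
  ∂ELM = LM − EM + EL,
  ∂BEF = EF − BF + BE.
As a 30×20 matrix over Z this has rank 20, with invariant factors (1,1,1,1,1,1,1,1,1,1,1,1,1,1,1,1,1,1,1,2).

From H_k ≅ ker(∂_k) / im(∂_{k+1}) we obtain:

  H_1: rank ker ∂_1 − rank ∂_2 = (30 − 9) − 20 = 1, and ∂_2 has invariant factor 2 > 1, so H_1 = Z ⊕ Z_2.

H_1 ≅ Z ⊕ Z_2.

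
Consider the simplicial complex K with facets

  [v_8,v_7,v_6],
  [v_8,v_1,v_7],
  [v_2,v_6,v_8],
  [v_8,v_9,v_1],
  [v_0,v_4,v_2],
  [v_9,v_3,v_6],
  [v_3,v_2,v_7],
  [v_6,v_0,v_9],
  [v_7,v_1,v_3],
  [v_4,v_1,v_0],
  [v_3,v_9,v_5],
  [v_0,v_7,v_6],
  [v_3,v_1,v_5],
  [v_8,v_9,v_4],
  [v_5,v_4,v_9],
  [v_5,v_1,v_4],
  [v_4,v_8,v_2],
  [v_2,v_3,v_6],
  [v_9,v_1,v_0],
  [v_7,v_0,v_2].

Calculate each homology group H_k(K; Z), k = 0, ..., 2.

Fix the vertex order v_0 < v_1 < v_2 < v_3 < v_4 < v_5 < v_6 < v_7 < v_8 < v_9 and write every simplex with vertices in increasing order. Then dim K = 2 and the simplices of K are:

  0-simplices (10): [v_0], [v_1], [v_2], [v_3], [v_4], [v_5], [v_6], [v_7], [v_8], [v_9]
  1-simplices (30): (30 of them)
  2-simplices (20): (20 of them)

so the chain groups are C_0 ≅ Z^10, C_1 ≅ Z^30, C_2 ≅ Z^20.

The boundary map ∂_1: C_1 → C_0 sends each edge [p,q] (with p < q) to q − p.
The resulting 10×30 matrix has rank 9, and its Smith normal form has invariant factors (1,1,1,1,1,1,1,1,1).

Boundary ∂_2: C_2 → C_1 sends each 2-simplex [p,q,r] to [q,r] − [p,r] + [p,q]. For instance
  ∂[v_6,v_7,v_8] = [v_7,v_8] − [v_6,v_8] + [v_6,v_7],
  ∂[v_0,v_2,v_7] = [v_2,v_7] − [v_0,v_7] + [v_0,v_2].
This gives a 30×20 integer matrix of rank 20; reducing to Smith normal form yields diagonal entries (1,1,1,1,1,1,1,1,1,1,1,1,1,1,1,1,1,1,1,2).

Reading off H_k = ker ∂_k / im ∂_{k+1}:

  H_0: rank C_0 − rank ∂_1 = 10 − 9 = 1, and the invariant factors of ∂_1 are all 1, so H_0 ≅ Z.
  H_1: rank ker ∂_1 − rank ∂_2 = (30 − 9) − 20 = 1, and ∂_2 has invariant factor 2 > 1, so H_1 ≅ Z ⊕ Z/2.
  H_2: rank ker ∂_2 − rank ∂_3 = (20 − 20) − 0 = 0, and there is no ∂_3, so H_2 ≅ 0.

As a check, the Euler characteristic is 10 − 30 + 20 = 0, which agrees with 1 − 1 + 0 = 0.
(K is a triangulation of the Klein bottle.)

H_0 ≅ Z,  H_1 ≅ Z ⊕ Z/2,  H_2 = 0.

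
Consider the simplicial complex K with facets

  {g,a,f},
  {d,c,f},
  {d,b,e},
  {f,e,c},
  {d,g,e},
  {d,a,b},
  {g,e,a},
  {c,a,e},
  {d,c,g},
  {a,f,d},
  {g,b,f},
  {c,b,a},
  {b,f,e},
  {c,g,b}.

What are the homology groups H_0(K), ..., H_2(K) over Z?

H_0 ≅ Z,  H_1 ≅ Z^2,  H_2 ≅ Z.

Take the total order a < b < c < d < e < f < g on the vertex set. Then K (dimension 2) consists of the simplices:

  0-simplices (7): a, b, c, d, e, f, g
  1-simplices (21): ab, ac, ad, ae, af, ag, bc, bd, be, bf, bg, cd, ce, cf, cg, de, df, dg, ef, eg, fg
  2-simplices (14): abc, abd, ace, adf, aeg, afg, bcg, bde, bef, bfg, cdf, cdg, cef, deg

so the chain groups are C_0 ≅ Z^7, C_1 ≅ Z^21, C_2 ≅ Z^14.

The boundary map ∂_1: C_1 → C_0 maps an edge to its endpoints' difference, ∂[p,q] = q − p. For instance
  ∂ef = f − e.
The 7×21 boundary matrix has rank 6 and Smith normal form diag(1,1,1,1,1,1).

Boundary ∂_2: C_2 → C_1 acts by ∂[p,q,r] = [q,r] − [p,r] + [p,q]. For instance
  ∂aeg = eg − ag + ae,
  ∂cdg = dg − cg + cd.
The resulting 21×14 matrix has rank 13, and its Smith normal form has invariant factors (1,1,1,1,1,1,1,1,1,1,1,1,1).

From H_k ≅ ker(∂_k) / im(∂_{k+1}) we obtain:

  H_0: rank C_0 − rank ∂_1 = 7 − 6 = 1, and the invariant factors of ∂_1 are all 1, so H_0 ≅ Z.
  H_1: rank ker ∂_1 − rank ∂_2 = (21 − 6) − 13 = 2, and the invariant factors of ∂_2 are all 1, so H_1 ≅ Z^2.
  H_2: rank ker ∂_2 − rank ∂_3 = (14 − 13) − 0 = 1, and there is no ∂_3, so H_2 ≅ Z.

As a check, the Euler characteristic is 7 − 21 + 14 = 0, which agrees with 1 − 2 + 1 = 0.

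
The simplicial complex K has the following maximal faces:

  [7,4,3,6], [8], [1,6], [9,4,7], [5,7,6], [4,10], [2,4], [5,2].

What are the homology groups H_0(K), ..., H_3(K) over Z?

H_0 = Z^2,  H_1 = Z,  H_2 = 0,  H_3 = 0.

Take the total order 1 < 2 < 3 < 4 < 5 < 6 < 7 < 8 < 9 < 10 on the vertex set. Then K (dimension 3) consists of the simplices:

  0-simplices (10): [1], [2], [3], [4], [5], [6], [7], [8], [9], [10]
  1-simplices (14): [1,6], [2,4], [2,5], [3,4], [3,6], [3,7], [4,6], [4,7], [4,9], [4,10], [5,6], [5,7], [6,7], [7,9]
  2-simplices (6): [3,4,6], [3,4,7], [3,6,7], [4,6,7], [4,7,9], [5,6,7]
  3-simplices (1): [3,4,6,7]

giving chain groups C_0 ≅ Z^10, C_1 ≅ Z^14, C_2 ≅ Z^6, C_3 ≅ Z^1.

The boundary map ∂_1: C_1 → C_0 sends each edge [p,q] (with p < q) to q − p.
This gives a 10×14 integer matrix of rank 8; reducing to Smith normal form yields diagonal entries (1,1,1,1,1,1,1,1).

The boundary map ∂_2: C_2 → C_1 acts by ∂[p,q,r] = [q,r] − [p,r] + [p,q]. For instance
  ∂[5,6,7] = [6,7] − [5,7] + [5,6],
  ∂[3,4,7] = [4,7] − [3,7] + [3,4].
The resulting 14×6 matrix has rank 5, and its Smith normal form has invariant factors (1,1,1,1,1).

∂_3: C_3 → C_2 sends each 3-simplex σ to the alternating sum Σ_i (−1)^i (σ with its i-th vertex removed). For instance
  ∂[3,4,6,7] = [4,6,7] − [3,6,7] + [3,4,7] − [3,4,6].
The resulting 6×1 matrix has rank 1, and its Smith normal form has invariant factors (1).

Now H_k = ker ∂_k / im ∂_{k+1}, so:

  H_0: rank C_0 − rank ∂_1 = 10 − 8 = 2, and the invariant factors of ∂_1 are all 1, so H_0 ≅ Z^2.
  H_1: rank ker ∂_1 − rank ∂_2 = (14 − 8) − 5 = 1, and the invariant factors of ∂_2 are all 1, so H_1 ≅ Z.
  H_2: rank ker ∂_2 − rank ∂_3 = (6 − 5) − 1 = 0, and the invariant factors of ∂_3 are all 1, so H_2 ≅ 0.
  H_3: rank ker ∂_3 − rank ∂_4 = (1 − 1) − 0 = 0, and there is no ∂_4, so H_3 ≅ 0.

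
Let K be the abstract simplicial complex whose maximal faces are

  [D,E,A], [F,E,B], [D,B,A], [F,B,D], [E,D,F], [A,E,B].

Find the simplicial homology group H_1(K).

K has 5 vertices, 9 edges, 6 triangles.
rank ∂_1 = 4, rank ∂_2 = 5 ⇒ b_1 = 9 − 4 − 5 = 0; all invariant factors of ∂_2 are 1 so no torsion. So H_1 ≅ 0.

H_1 ≅ 0.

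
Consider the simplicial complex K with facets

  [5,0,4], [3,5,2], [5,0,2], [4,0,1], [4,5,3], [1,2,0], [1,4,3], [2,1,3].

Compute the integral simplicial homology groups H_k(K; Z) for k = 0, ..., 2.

Fix the vertex order 0 < 1 < 2 < 3 < 4 < 5 and write every simplex with vertices in increasing order. Then dim K = 2 and the simplices of K are:

  0-simplices (6): [0], [1], [2], [3], [4], [5]
  1-simplices (12): [0,1], [0,2], [0,4], [0,5], [1,2], [1,3], [1,4], [2,3], [2,5], [3,4], [3,5], [4,5]
  2-simplices (8): [0,1,2], [0,1,4], [0,2,5], [0,4,5], [1,2,3], [1,3,4], [2,3,5], [3,4,5]

giving chain groups C_0 ≅ Z^6, C_1 ≅ Z^12, C_2 ≅ Z^8.

∂_1: C_1 → C_0 is given by ∂[p,q] = [q] − [p].
This gives a 6×12 integer matrix of rank 5; reducing to Smith normal form yields diagonal entries (1,1,1,1,1).

The boundary map ∂_2: C_2 → C_1 sends each 2-simplex [p,q,r] to [q,r] − [p,r] + [p,q]. For instance
  ∂[0,4,5] = [4,5] − [0,5] + [0,4],
  ∂[1,3,4] = [3,4] − [1,4] + [1,3].
The resulting 12×8 matrix has rank 7, and its Smith normal form has invariant factors (1,1,1,1,1,1,1).

Reading off H_k = ker ∂_k / im ∂_{k+1}:

  H_0: rank C_0 − rank ∂_1 = 6 − 5 = 1, and the invariant factors of ∂_1 are all 1, so H_0 ≅ Z.
  H_1: rank ker ∂_1 − rank ∂_2 = (12 − 5) − 7 = 0, and the invariant factors of ∂_2 are all 1, so H_1 ≅ 0.
  H_2: rank ker ∂_2 − rank ∂_3 = (8 − 7) − 0 = 1, and there is no ∂_3, so H_2 ≅ Z.

H_0 = Z,  H_1 = 0,  H_2 = Z.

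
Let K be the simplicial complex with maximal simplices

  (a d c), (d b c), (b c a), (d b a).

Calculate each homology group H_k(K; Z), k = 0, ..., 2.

H_0 ≅ Z,  H_1 = 0,  H_2 ≅ Z.

Order the vertices as a < b < c < d. Listing each simplex with vertices in this order, K has dimension 2 with simplices:

  0-simplices (4): a, b, c, d
  1-simplices (6): ab, ac, ad, bc, bd, cd
  2-simplices (4): abc, abd, acd, bcd

so the chain groups are C_0 ≅ Z^4, C_1 ≅ Z^6, C_2 ≅ Z^4.

Boundary ∂_1: C_1 → C_0 is given by ∂[p,q] = [q] − [p]. For instance
  ∂bd = d − b.
The resulting 4×6 matrix has rank 3, and its Smith normal form has invariant factors (1,1,1).

The boundary map ∂_2: C_2 → C_1 sends each 2-simplex [p,q,r] to [q,r] − [p,r] + [p,q]. For instance
  ∂abc = bc − ac + ab,
  ∂bcd = cd − bd + bc.
The resulting 6×4 matrix has rank 3, and its Smith normal form has invariant factors (1,1,1).

From H_k ≅ ker(∂_k) / im(∂_{k+1}) we obtain:

  H_0: rank C_0 − rank ∂_1 = 4 − 3 = 1, and the invariant factors of ∂_1 are all 1, so H_0 = Z.
  H_1: rank ker ∂_1 − rank ∂_2 = (6 − 3) − 3 = 0, and the invariant factors of ∂_2 are all 1, so H_1 = 0.
  H_2: rank ker ∂_2 − rank ∂_3 = (4 − 3) − 0 = 1, and there is no ∂_3, so H_2 = Z.

As a check, the Euler characteristic is 4 − 6 + 4 = 2, which agrees with 1 − 0 + 1 = 2.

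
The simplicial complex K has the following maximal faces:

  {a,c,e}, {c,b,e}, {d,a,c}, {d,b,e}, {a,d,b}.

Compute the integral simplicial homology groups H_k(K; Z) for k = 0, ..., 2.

H_0 ≅ Z,  H_1 ≅ Z,  H_2 = 0.

We work with the vertex ordering a < b < c < d < e. The simplices of K, each written with vertices in increasing order, are:

  0-simplices (5): a, b, c, d, e
  1-simplices (10): ab, ac, ad, ae, bc, bd, be, cd, ce, de
  2-simplices (5): abd, acd, ace, bce, bde

so the chain groups are C_0 ≅ Z^5, C_1 ≅ Z^10, C_2 ≅ Z^5.

The boundary map ∂_1: C_1 → C_0 sends each edge [p,q] (with p < q) to q − p. For instance
  ∂be = e − b.
The resulting 5×10 matrix has rank 4, and its Smith normal form has invariant factors (1,1,1,1).

The boundary map ∂_2: C_2 → C_1 acts by ∂[p,q,r] = [q,r] − [p,r] + [p,q]. For instance
  ∂bce = ce − be + bc,
  ∂bde = de − be + bd.
The resulting 10×5 matrix has rank 5, and its Smith normal form has invariant factors (1,1,1,1,1).

From H_k ≅ ker(∂_k) / im(∂_{k+1}) we obtain:

  H_0: rank C_0 − rank ∂_1 = 5 − 4 = 1, and the invariant factors of ∂_1 are all 1, so H_0 = Z.
  H_1: rank ker ∂_1 − rank ∂_2 = (10 − 4) − 5 = 1, and the invariant factors of ∂_2 are all 1, so H_1 = Z.
  H_2: rank ker ∂_2 − rank ∂_3 = (5 − 5) − 0 = 0, and there is no ∂_3, so H_2 = 0.

As a check, the Euler characteristic is 5 − 10 + 5 = 0, which agrees with 1 − 1 + 0 = 0.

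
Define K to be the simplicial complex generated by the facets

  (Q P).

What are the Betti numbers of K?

Order the vertices as P < Q. Listing each simplex with vertices in this order, K has dimension 1 with simplices:

  0-simplices (2): P, Q
  1-simplices (1): PQ

Hence C_0 ≅ Z^2, C_1 ≅ Z^1.

∂_1: C_1 → C_0 maps an edge to its endpoints' difference, ∂[p,q] = q − p. For instance
  ∂PQ = Q − P.
The 2×1 boundary matrix has rank 1 and Smith normal form diag(1).

From H_k ≅ ker(∂_k) / im(∂_{k+1}) we obtain:

  H_0: rank C_0 − rank ∂_1 = 2 − 1 = 1, and the invariant factors of ∂_1 are all 1, so H_0 = Z.
  H_1: rank ker ∂_1 − rank ∂_2 = (1 − 1) − 0 = 0, and there is no ∂_2, so H_1 = 0.

As a check, the Euler characteristic is 2 − 1 = 1, which agrees with 1 − 0 = 1.

Hence the Betti numbers are b_0 = 1, b_1 = 0.

b_0 = 1, b_1 = 0.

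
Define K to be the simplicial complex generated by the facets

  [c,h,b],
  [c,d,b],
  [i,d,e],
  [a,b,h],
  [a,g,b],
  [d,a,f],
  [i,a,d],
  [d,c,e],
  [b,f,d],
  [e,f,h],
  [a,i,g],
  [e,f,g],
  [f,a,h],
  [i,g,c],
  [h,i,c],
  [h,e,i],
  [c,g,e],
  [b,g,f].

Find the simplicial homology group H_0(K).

Order the vertices as a < b < c < d < e < f < g < h < i. Listing each simplex with vertices in this order, K has dimension 2 with simplices:

  0-simplices (9): a, b, c, d, e, f, g, h, i
  1-simplices (27): ab, ad, af, ag, ah, ai, bc, bd, bf, bg, bh, cd, ce, cg, ch, ci, de, df, di, ef, eg, eh, ei, fg, fh, gi, hi
  2-simplices (18): abg, abh, adf, adi, afh, agi, bcd, bch, bdf, bfg, cde, ceg, cgi, chi, dei, efg, efh, ehi

so the chain groups are C_0 ≅ Z^9, C_1 ≅ Z^27, C_2 ≅ Z^18.

Boundary ∂_1: C_1 → C_0 maps an edge to its endpoints' difference, ∂[p,q] = q − p.
As a 9×27 matrix over Z this has rank 8, with invariant factors (1,1,1,1,1,1,1,1).

The boundary map ∂_2: C_2 → C_1 sends each 2-simplex [p,q,r] to [q,r] − [p,r] + [p,q]. For instance
  ∂bch = ch − bh + bc,
  ∂afh = fh − ah + af.
This gives a 27×18 integer matrix of rank 18; reducing to Smith normal form yields diagonal entries (1,1,1,1,1,1,1,1,1,1,1,1,1,1,1,1,1,2).

Reading off H_k = ker ∂_k / im ∂_{k+1}:

  H_0: rank C_0 − rank ∂_1 = 9 − 8 = 1, and the invariant factors of ∂_1 are all 1, so H_0 = Z.

H_0 = Z.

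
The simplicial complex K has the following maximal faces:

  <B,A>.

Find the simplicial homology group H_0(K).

H_0 = Z.

We work with the vertex ordering A < B. The simplices of K, each written with vertices in increasing order, are:

  0-simplices (2): A, B
  1-simplices (1): AB

so the chain groups are C_0 ≅ Z^2, C_1 ≅ Z^1.

∂_1: C_1 → C_0 is given by ∂[p,q] = [q] − [p].
This gives a 2×1 integer matrix of rank 1; reducing to Smith normal form yields diagonal entries (1).

Now H_k = ker ∂_k / im ∂_{k+1}, so:

  H_0: rank C_0 − rank ∂_1 = 2 − 1 = 1, and the invariant factors of ∂_1 are all 1, so H_0 ≅ Z.

(K is a triangulation of the 1-simplex.)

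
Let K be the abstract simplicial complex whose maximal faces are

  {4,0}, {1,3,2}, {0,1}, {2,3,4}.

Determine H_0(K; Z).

Take the total order 0 < 1 < 2 < 3 < 4 on the vertex set. Then K (dimension 2) consists of the simplices:

  0-simplices (5): [0], [1], [2], [3], [4]
  1-simplices (7): [0,1], [0,4], [1,2], [1,3], [2,3], [2,4], [3,4]
  2-simplices (2): [1,2,3], [2,3,4]

Hence C_0 ≅ Z^5, C_1 ≅ Z^7, C_2 ≅ Z^2.

The boundary map ∂_1: C_1 → C_0 sends each edge [p,q] (with p < q) to q − p. For instance
  ∂[0,1] = [1] − [0].
The 5×7 boundary matrix has rank 4 and Smith normal form diag(1,1,1,1).

The boundary map ∂_2: C_2 → C_1 sends each 2-simplex [p,q,r] to [q,r] − [p,r] + [p,q]. For instance
  ∂[1,2,3] = [2,3] − [1,3] + [1,2],
  ∂[2,3,4] = [3,4] − [2,4] + [2,3].
The resulting 7×2 matrix has rank 2, and its Smith normal form has invariant factors (1,1).

Reading off H_k = ker ∂_k / im ∂_{k+1}:

  H_0: rank C_0 − rank ∂_1 = 5 − 4 = 1, and the invariant factors of ∂_1 are all 1, so H_0 = Z.

H_0 = Z.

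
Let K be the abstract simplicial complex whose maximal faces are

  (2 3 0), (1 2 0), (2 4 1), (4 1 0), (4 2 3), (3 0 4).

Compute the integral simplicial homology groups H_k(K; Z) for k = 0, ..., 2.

Order the vertices as 0 < 1 < 2 < 3 < 4. Listing each simplex with vertices in this order, K has dimension 2 with simplices:

  0-simplices (5): [0], [1], [2], [3], [4]
  1-simplices (9): [0,1], [0,2], [0,3], [0,4], [1,2], [1,4], [2,3], [2,4], [3,4]
  2-simplices (6): [0,1,2], [0,1,4], [0,2,3], [0,3,4], [1,2,4], [2,3,4]

giving chain groups C_0 ≅ Z^5, C_1 ≅ Z^9, C_2 ≅ Z^6.

∂_1: C_1 → C_0 maps an edge to its endpoints' difference, ∂[p,q] = q − p. For instance
  ∂[0,4] = [4] − [0].
The 5×9 boundary matrix has rank 4 and Smith normal form diag(1,1,1,1).

Boundary ∂_2: C_2 → C_1 maps a triangle to the signed sum of its edges. For instance
  ∂[2,3,4] = [3,4] − [2,4] + [2,3],
  ∂[0,1,2] = [1,2] − [0,2] + [0,1].
As a 9×6 matrix over Z this has rank 5, with invariant factors (1,1,1,1,1).

From H_k ≅ ker(∂_k) / im(∂_{k+1}) we obtain:

  H_0: rank C_0 − rank ∂_1 = 5 − 4 = 1, and the invariant factors of ∂_1 are all 1, so H_0 = Z.
  H_1: rank ker ∂_1 − rank ∂_2 = (9 − 4) − 5 = 0, and the invariant factors of ∂_2 are all 1, so H_1 = 0.
  H_2: rank ker ∂_2 − rank ∂_3 = (6 − 5) − 0 = 1, and there is no ∂_3, so H_2 = Z.

(K is a triangulation of the 2-sphere S^2.)

H_0 = Z,  H_1 = 0,  H_2 = Z.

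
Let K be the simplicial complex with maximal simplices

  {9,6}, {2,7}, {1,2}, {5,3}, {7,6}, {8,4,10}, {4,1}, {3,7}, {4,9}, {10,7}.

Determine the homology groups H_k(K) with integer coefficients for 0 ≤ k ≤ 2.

H_0 = Z,  H_1 = Z^2,  H_2 = 0.

K has 10 vertices, 12 edges, 1 triangle.
rank ∂_0 = 0, rank ∂_1 = 9 ⇒ b_0 = 10 − 0 − 9 = 1; all invariant factors of ∂_1 are 1 so no torsion. So H_0 = Z.
rank ∂_1 = 9, rank ∂_2 = 1 ⇒ b_1 = 12 − 9 − 1 = 2; all invariant factors of ∂_2 are 1 so no torsion. So H_1 = Z^2.
rank ∂_2 = 1, rank ∂_3 = 0 ⇒ b_2 = 1 − 1 − 0 = 0. So H_2 = 0.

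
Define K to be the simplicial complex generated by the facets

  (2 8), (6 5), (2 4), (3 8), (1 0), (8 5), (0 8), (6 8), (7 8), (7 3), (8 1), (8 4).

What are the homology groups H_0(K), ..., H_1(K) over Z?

Order the vertices as 0 < 1 < 2 < 3 < 4 < 5 < 6 < 7 < 8. Listing each simplex with vertices in this order, K has dimension 1 with simplices:

  0-simplices (9): [0], [1], [2], [3], [4], [5], [6], [7], [8]
  1-simplices (12): [0,1], [0,8], [1,8], [2,4], [2,8], [3,7], [3,8], [4,8], [5,6], [5,8], [6,8], [7,8]

giving chain groups C_0 ≅ Z^9, C_1 ≅ Z^12.

Boundary ∂_1: C_1 → C_0 sends each edge [p,q] (with p < q) to q − p. For instance
  ∂[3,7] = [7] − [3].
The resulting 9×12 matrix has rank 8, and its Smith normal form has invariant factors (1,1,1,1,1,1,1,1).

Reading off H_k = ker ∂_k / im ∂_{k+1}:

  H_0: rank C_0 − rank ∂_1 = 9 − 8 = 1, and the invariant factors of ∂_1 are all 1, so H_0 ≅ Z.
  H_1: rank ker ∂_1 − rank ∂_2 = (12 − 8) − 0 = 4, and there is no ∂_2, so H_1 ≅ Z^4.

H_0 = Z,  H_1 = Z^4.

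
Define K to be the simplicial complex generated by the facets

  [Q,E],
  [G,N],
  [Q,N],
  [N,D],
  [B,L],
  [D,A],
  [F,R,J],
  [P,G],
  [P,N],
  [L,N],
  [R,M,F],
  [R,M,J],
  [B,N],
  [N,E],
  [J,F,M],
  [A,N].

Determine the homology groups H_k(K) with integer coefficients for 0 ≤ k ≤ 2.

Take the total order A < B < D < E < F < G < J < L < M < N < P < Q < R on the vertex set. Then K (dimension 2) consists of the simplices:

  0-simplices (13): A, B, D, E, F, G, J, L, M, N, P, Q, R
  1-simplices (18): AD, AN, BL, BN, DN, EN, EQ, FJ, FM, FR, GN, GP, JM, JR, LN, MR, NP, NQ
  2-simplices (4): FJM, FJR, FMR, JMR

Hence C_0 ≅ Z^13, C_1 ≅ Z^18, C_2 ≅ Z^4.

∂_1: C_1 → C_0 sends each edge [p,q] (with p < q) to q − p. For instance
  ∂BL = L − B.
As a 13×18 matrix over Z this has rank 11, with invariant factors (1,1,1,1,1,1,1,1,1,1,1).

The boundary map ∂_2: C_2 → C_1 maps a triangle to the signed sum of its edges. For instance
  ∂FJM = JM − FM + FJ,
  ∂FJR = JR − FR + FJ.
The resulting 18×4 matrix has rank 3, and its Smith normal form has invariant factors (1,1,1).

Computing H_k = (kernel of ∂_k) / (image of ∂_{k+1}):

  H_0: rank C_0 − rank ∂_1 = 13 − 11 = 2, and the invariant factors of ∂_1 are all 1, so H_0 ≅ Z^2.
  H_1: rank ker ∂_1 − rank ∂_2 = (18 − 11) − 3 = 4, and the invariant factors of ∂_2 are all 1, so H_1 ≅ Z^4.
  H_2: rank ker ∂_2 − rank ∂_3 = (4 − 3) − 0 = 1, and there is no ∂_3, so H_2 ≅ Z.

H_0 = Z^2,  H_1 = Z^4,  H_2 = Z.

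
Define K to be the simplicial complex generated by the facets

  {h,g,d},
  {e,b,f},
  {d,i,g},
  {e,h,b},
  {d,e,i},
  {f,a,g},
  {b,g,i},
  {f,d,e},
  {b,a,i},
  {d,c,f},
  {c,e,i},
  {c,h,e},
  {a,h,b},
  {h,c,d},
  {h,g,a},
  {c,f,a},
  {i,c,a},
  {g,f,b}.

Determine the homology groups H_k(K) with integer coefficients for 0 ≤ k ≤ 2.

We work with the vertex ordering a < b < c < d < e < f < g < h < i. The simplices of K, each written with vertices in increasing order, are:

  0-simplices (9): a, b, c, d, e, f, g, h, i
  1-simplices (27): ab, ac, af, ag, ah, ai, be, bf, bg, bh, bi, cd, ce, cf, ch, ci, de, df, dg, dh, di, ef, eh, ei, fg, gh, gi
  2-simplices (18): abh, abi, acf, aci, afg, agh, bef, beh, bfg, bgi, cdf, cdh, ceh, cei, def, dei, dgh, dgi

giving chain groups C_0 ≅ Z^9, C_1 ≅ Z^27, C_2 ≅ Z^18.

The boundary map ∂_1: C_1 → C_0 sends each edge [p,q] (with p < q) to q − p.
This gives a 9×27 integer matrix of rank 8; reducing to Smith normal form yields diagonal entries (1,1,1,1,1,1,1,1).

The boundary map ∂_2: C_2 → C_1 sends each 2-simplex [p,q,r] to [q,r] − [p,r] + [p,q]. For instance
  ∂afg = fg − ag + af,
  ∂cei = ei − ci + ce.
As a 27×18 matrix over Z this has rank 18, with invariant factors (1,1,1,1,1,1,1,1,1,1,1,1,1,1,1,1,1,2).

From H_k ≅ ker(∂_k) / im(∂_{k+1}) we obtain:

  H_0: rank C_0 − rank ∂_1 = 9 − 8 = 1, and the invariant factors of ∂_1 are all 1, so H_0 ≅ Z.
  H_1: rank ker ∂_1 − rank ∂_2 = (27 − 8) − 18 = 1, and ∂_2 has invariant factor 2 > 1, so H_1 ≅ Z × Z/2.
  H_2: rank ker ∂_2 − rank ∂_3 = (18 − 18) − 0 = 0, and there is no ∂_3, so H_2 ≅ 0.

(K is a triangulation of the Klein bottle.)

H_0 ≅ Z,  H_1 ≅ Z × Z/2,  H_2 = 0.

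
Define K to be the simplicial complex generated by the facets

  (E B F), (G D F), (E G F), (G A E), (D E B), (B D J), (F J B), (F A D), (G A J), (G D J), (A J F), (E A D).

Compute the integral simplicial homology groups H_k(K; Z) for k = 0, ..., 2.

K has 7 vertices, 18 edges, 12 triangles.
rank ∂_0 = 0, rank ∂_1 = 6 ⇒ b_0 = 7 − 0 − 6 = 1; all invariant factors of ∂_1 are 1 so no torsion. So H_0 ≅ Z.
rank ∂_1 = 6, rank ∂_2 = 12 ⇒ b_1 = 18 − 6 − 12 = 0; ∂_2 has invariant factor(s) [2] giving torsion. So H_1 ≅ Z/2Z.
rank ∂_2 = 12, rank ∂_3 = 0 ⇒ b_2 = 12 − 12 − 0 = 0. So H_2 ≅ 0.

H_0 ≅ Z,  H_1 ≅ Z/2Z,  H_2 = 0.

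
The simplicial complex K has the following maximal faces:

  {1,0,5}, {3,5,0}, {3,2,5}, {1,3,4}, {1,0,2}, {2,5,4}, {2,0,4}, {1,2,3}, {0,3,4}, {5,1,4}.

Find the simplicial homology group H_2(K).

H_2 ≅ 0.

Take the total order 0 < 1 < 2 < 3 < 4 < 5 on the vertex set. Then K (dimension 2) consists of the simplices:

  0-simplices (6): [0], [1], [2], [3], [4], [5]
  1-simplices (15): [0,1], [0,2], [0,3], [0,4], [0,5], [1,2], [1,3], [1,4], [1,5], [2,3], [2,4], [2,5], [3,4], [3,5], [4,5]
  2-simplices (10): [0,1,2], [0,1,5], [0,2,4], [0,3,4], [0,3,5], [1,2,3], [1,3,4], [1,4,5], [2,3,5], [2,4,5]

giving chain groups C_0 ≅ Z^6, C_1 ≅ Z^15, C_2 ≅ Z^10.

Boundary ∂_1: C_1 → C_0 maps an edge to its endpoints' difference, ∂[p,q] = q − p.
As a 6×15 matrix over Z this has rank 5, with invariant factors (1,1,1,1,1).

The boundary map ∂_2: C_2 → C_1 sends each 2-simplex [p,q,r] to [q,r] − [p,r] + [p,q]. For instance
  ∂[1,2,3] = [2,3] − [1,3] + [1,2],
  ∂[0,1,2] = [1,2] − [0,2] + [0,1].
This gives a 15×10 integer matrix of rank 10; reducing to Smith normal form yields diagonal entries (1,1,1,1,1,1,1,1,1,2).

Computing H_k = (kernel of ∂_k) / (image of ∂_{k+1}):

  H_2: rank ker ∂_2 − rank ∂_3 = (10 − 10) − 0 = 0, and there is no ∂_3, so H_2 ≅ 0.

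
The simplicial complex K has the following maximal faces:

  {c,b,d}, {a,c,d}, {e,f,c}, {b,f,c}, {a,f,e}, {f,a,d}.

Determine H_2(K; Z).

H_2 = 0.

Take the total order a < b < c < d < e < f on the vertex set. Then K (dimension 2) consists of the simplices:

  0-simplices (6): a, b, c, d, e, f
  1-simplices (12): ac, ad, ae, af, bc, bd, bf, cd, ce, cf, df, ef
  2-simplices (6): acd, adf, aef, bcd, bcf, cef

Hence C_0 ≅ Z^6, C_1 ≅ Z^12, C_2 ≅ Z^6.

The boundary map ∂_1: C_1 → C_0 maps an edge to its endpoints' difference, ∂[p,q] = q − p.
This gives a 6×12 integer matrix of rank 5; reducing to Smith normal form yields diagonal entries (1,1,1,1,1).

Boundary ∂_2: C_2 → C_1 maps a triangle to the signed sum of its edges. For instance
  ∂adf = df − af + ad,
  ∂cef = ef − cf + ce.
The 12×6 boundary matrix has rank 6 and Smith normal form diag(1,1,1,1,1,1).

From H_k ≅ ker(∂_k) / im(∂_{k+1}) we obtain:

  H_2: rank ker ∂_2 − rank ∂_3 = (6 − 6) − 0 = 0, and there is no ∂_3, so H_2 ≅ 0.

(K is a triangulation of the cylinder S^1 x I.)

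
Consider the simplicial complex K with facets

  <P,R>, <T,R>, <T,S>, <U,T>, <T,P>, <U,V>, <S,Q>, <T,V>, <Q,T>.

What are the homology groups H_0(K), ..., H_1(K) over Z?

H_0 = Z,  H_1 = Z^3.

Order the vertices as P < Q < R < S < T < U < V. Listing each simplex with vertices in this order, K has dimension 1 with simplices:

  0-simplices (7): P, Q, R, S, T, U, V
  1-simplices (9): PR, PT, QS, QT, RT, ST, TU, TV, UV

Hence C_0 ≅ Z^7, C_1 ≅ Z^9.

The boundary map ∂_1: C_1 → C_0 is given by ∂[p,q] = [q] − [p]. For instance
  ∂UV = V − U.
The 7×9 boundary matrix has rank 6 and Smith normal form diag(1,1,1,1,1,1).

From H_k ≅ ker(∂_k) / im(∂_{k+1}) we obtain:

  H_0: rank C_0 − rank ∂_1 = 7 − 6 = 1, and the invariant factors of ∂_1 are all 1, so H_0 = Z.
  H_1: rank ker ∂_1 − rank ∂_2 = (9 − 6) − 0 = 3, and there is no ∂_2, so H_1 = Z^3.

As a check, the Euler characteristic is 7 − 9 = -2, which agrees with 1 − 3 = -2.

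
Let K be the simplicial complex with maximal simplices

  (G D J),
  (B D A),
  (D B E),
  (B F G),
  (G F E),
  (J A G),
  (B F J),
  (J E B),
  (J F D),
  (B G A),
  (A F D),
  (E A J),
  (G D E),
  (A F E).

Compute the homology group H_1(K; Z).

Order the vertices as A < B < D < E < F < G < J. Listing each simplex with vertices in this order, K has dimension 2 with simplices:

  0-simplices (7): A, B, D, E, F, G, J
  1-simplices (21): AB, AD, AE, AF, AG, AJ, BD, BE, BF, BG, BJ, DE, DF, DG, DJ, EF, EG, EJ, FG, FJ, GJ
  2-simplices (14): ABD, ABG, ADF, AEF, AEJ, AGJ, BDE, BEJ, BFG, BFJ, DEG, DFJ, DGJ, EFG

giving chain groups C_0 ≅ Z^7, C_1 ≅ Z^21, C_2 ≅ Z^14.

∂_1: C_1 → C_0 is given by ∂[p,q] = [q] − [p]. For instance
  ∂FJ = J − F.
As a 7×21 matrix over Z this has rank 6, with invariant factors (1,1,1,1,1,1).

Boundary ∂_2: C_2 → C_1 sends each 2-simplex [p,q,r] to [q,r] − [p,r] + [p,q]. For instance
  ∂BFJ = FJ − BJ + BF,
  ∂AEF = EF − AF + AE.
As a 21×14 matrix over Z this has rank 13, with invariant factors (1,1,1,1,1,1,1,1,1,1,1,1,1).

Now H_k = ker ∂_k / im ∂_{k+1}, so:

  H_1: rank ker ∂_1 − rank ∂_2 = (21 − 6) − 13 = 2, and the invariant factors of ∂_2 are all 1, so H_1 ≅ Z^2.

H_1 = Z^2.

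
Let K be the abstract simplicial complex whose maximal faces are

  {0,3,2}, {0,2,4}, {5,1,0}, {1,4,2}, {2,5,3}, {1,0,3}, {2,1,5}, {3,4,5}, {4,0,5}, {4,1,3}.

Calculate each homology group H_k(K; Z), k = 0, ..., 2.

We work with the vertex ordering 0 < 1 < 2 < 3 < 4 < 5. The simplices of K, each written with vertices in increasing order, are:

  0-simplices (6): [0], [1], [2], [3], [4], [5]
  1-simplices (15): [0,1], [0,2], [0,3], [0,4], [0,5], [1,2], [1,3], [1,4], [1,5], [2,3], [2,4], [2,5], [3,4], [3,5], [4,5]
  2-simplices (10): [0,1,3], [0,1,5], [0,2,3], [0,2,4], [0,4,5], [1,2,4], [1,2,5], [1,3,4], [2,3,5], [3,4,5]

Hence C_0 ≅ Z^6, C_1 ≅ Z^15, C_2 ≅ Z^10.

The boundary map ∂_1: C_1 → C_0 is given by ∂[p,q] = [q] − [p]. For instance
  ∂[2,3] = [3] − [2].
This gives a 6×15 integer matrix of rank 5; reducing to Smith normal form yields diagonal entries (1,1,1,1,1).

Boundary ∂_2: C_2 → C_1 sends each 2-simplex [p,q,r] to [q,r] − [p,r] + [p,q]. For instance
  ∂[0,2,3] = [2,3] − [0,3] + [0,2],
  ∂[1,3,4] = [3,4] − [1,4] + [1,3].
The 15×10 boundary matrix has rank 10 and Smith normal form diag(1,1,1,1,1,1,1,1,1,2).

Reading off H_k = ker ∂_k / im ∂_{k+1}:

  H_0: rank C_0 − rank ∂_1 = 6 − 5 = 1, and the invariant factors of ∂_1 are all 1, so H_0 = Z.
  H_1: rank ker ∂_1 − rank ∂_2 = (15 − 5) − 10 = 0, and ∂_2 has invariant factor 2 > 1, so H_1 = Z/2Z.
  H_2: rank ker ∂_2 − rank ∂_3 = (10 − 10) − 0 = 0, and there is no ∂_3, so H_2 = 0.

H_0 = Z,  H_1 = Z/2Z,  H_2 = 0.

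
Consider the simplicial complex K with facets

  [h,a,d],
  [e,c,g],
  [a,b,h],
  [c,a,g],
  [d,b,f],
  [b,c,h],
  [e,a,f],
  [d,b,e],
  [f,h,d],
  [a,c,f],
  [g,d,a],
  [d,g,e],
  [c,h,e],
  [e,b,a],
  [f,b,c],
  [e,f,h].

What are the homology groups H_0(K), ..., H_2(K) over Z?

Take the total order a < b < c < d < e < f < g < h on the vertex set. Then K (dimension 2) consists of the simplices:

  0-simplices (8): a, b, c, d, e, f, g, h
  1-simplices (24): ab, ac, ad, ae, af, ag, ah, bc, bd, be, bf, bh, ce, cf, cg, ch, de, df, dg, dh, ef, eg, eh, fh
  2-simplices (16): abe, abh, acf, acg, adg, adh, aef, bcf, bch, bde, bdf, ceg, ceh, deg, dfh, efh

Hence C_0 ≅ Z^8, C_1 ≅ Z^24, C_2 ≅ Z^16.

Boundary ∂_1: C_1 → C_0 is given by ∂[p,q] = [q] − [p]. For instance
  ∂ef = f − e.
This gives a 8×24 integer matrix of rank 7; reducing to Smith normal form yields diagonal entries (1,1,1,1,1,1,1).

∂_2: C_2 → C_1 sends each 2-simplex [p,q,r] to [q,r] − [p,r] + [p,q]. For instance
  ∂bde = de − be + bd,
  ∂adg = dg − ag + ad.
The 24×16 boundary matrix has rank 15 and Smith normal form diag(1,1,1,1,1,1,1,1,1,1,1,1,1,1,1).

Reading off H_k = ker ∂_k / im ∂_{k+1}:

  H_0: rank C_0 − rank ∂_1 = 8 − 7 = 1, and the invariant factors of ∂_1 are all 1, so H_0 ≅ Z.
  H_1: rank ker ∂_1 − rank ∂_2 = (24 − 7) − 15 = 2, and the invariant factors of ∂_2 are all 1, so H_1 ≅ Z^2.
  H_2: rank ker ∂_2 − rank ∂_3 = (16 − 15) − 0 = 1, and there is no ∂_3, so H_2 ≅ Z.

H_0 ≅ Z,  H_1 ≅ Z^2,  H_2 ≅ Z.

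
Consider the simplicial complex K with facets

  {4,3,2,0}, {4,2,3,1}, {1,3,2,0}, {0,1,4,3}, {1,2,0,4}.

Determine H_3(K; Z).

H_3 = Z.

We work with the vertex ordering 0 < 1 < 2 < 3 < 4. The simplices of K, each written with vertices in increasing order, are:

  0-simplices (5): [0], [1], [2], [3], [4]
  1-simplices (10): [0,1], [0,2], [0,3], [0,4], [1,2], [1,3], [1,4], [2,3], [2,4], [3,4]
  2-simplices (10): [0,1,2], [0,1,3], [0,1,4], [0,2,3], [0,2,4], [0,3,4], [1,2,3], [1,2,4], [1,3,4], [2,3,4]
  3-simplices (5): [0,1,2,3], [0,1,2,4], [0,1,3,4], [0,2,3,4], [1,2,3,4]

Hence C_0 ≅ Z^5, C_1 ≅ Z^10, C_2 ≅ Z^10, C_3 ≅ Z^5.

Boundary ∂_1: C_1 → C_0 sends each edge [p,q] (with p < q) to q − p. For instance
  ∂[0,3] = [3] − [0].
The 5×10 boundary matrix has rank 4 and Smith normal form diag(1,1,1,1).

Boundary ∂_2: C_2 → C_1 maps a triangle to the signed sum of its edges. For instance
  ∂[0,3,4] = [3,4] − [0,4] + [0,3],
  ∂[0,1,3] = [1,3] − [0,3] + [0,1].
The 10×10 boundary matrix has rank 6 and Smith normal form diag(1,1,1,1,1,1).

The boundary map ∂_3: C_3 → C_2 sends each 3-simplex σ to the alternating sum Σ_i (−1)^i (σ with its i-th vertex removed). For instance
  ∂[0,1,2,3] = [1,2,3] − [0,2,3] + [0,1,3] − [0,1,2],
  ∂[0,1,3,4] = [1,3,4] − [0,3,4] + [0,1,4] − [0,1,3].
The resulting 10×5 matrix has rank 4, and its Smith normal form has invariant factors (1,1,1,1).

Computing H_k = (kernel of ∂_k) / (image of ∂_{k+1}):

  H_3: rank ker ∂_3 − rank ∂_4 = (5 − 4) − 0 = 1, and there is no ∂_4, so H_3 ≅ Z.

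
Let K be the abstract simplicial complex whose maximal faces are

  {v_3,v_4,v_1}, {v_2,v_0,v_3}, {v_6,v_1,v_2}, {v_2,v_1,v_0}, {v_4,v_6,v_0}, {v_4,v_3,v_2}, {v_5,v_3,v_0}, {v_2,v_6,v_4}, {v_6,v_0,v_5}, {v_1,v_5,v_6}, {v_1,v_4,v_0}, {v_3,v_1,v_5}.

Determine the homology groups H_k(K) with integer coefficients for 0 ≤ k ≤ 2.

H_0 ≅ Z,  H_1 ≅ Z/2,  H_2 = 0.

Take the total order v_0 < v_1 < v_2 < v_3 < v_4 < v_5 < v_6 on the vertex set. Then K (dimension 2) consists of the simplices:

  0-simplices (7): [v_0], [v_1], [v_2], [v_3], [v_4], [v_5], [v_6]
  1-simplices (18): (18 of them)
  2-simplices (12): (12 of them)

giving chain groups C_0 ≅ Z^7, C_1 ≅ Z^18, C_2 ≅ Z^12.

Boundary ∂_1: C_1 → C_0 maps an edge to its endpoints' difference, ∂[p,q] = q − p. For instance
  ∂[v_2,v_4] = [v_4] − [v_2].
The 7×18 boundary matrix has rank 6 and Smith normal form diag(1,1,1,1,1,1).

∂_2: C_2 → C_1 sends each 2-simplex [p,q,r] to [q,r] − [p,r] + [p,q]. For instance
  ∂[v_1,v_3,v_4] = [v_3,v_4] − [v_1,v_4] + [v_1,v_3],
  ∂[v_0,v_1,v_4] = [v_1,v_4] − [v_0,v_4] + [v_0,v_1].
The 18×12 boundary matrix has rank 12 and Smith normal form diag(1,1,1,1,1,1,1,1,1,1,1,2).

Reading off H_k = ker ∂_k / im ∂_{k+1}:

  H_0: rank C_0 − rank ∂_1 = 7 − 6 = 1, and the invariant factors of ∂_1 are all 1, so H_0 ≅ Z.
  H_1: rank ker ∂_1 − rank ∂_2 = (18 − 6) − 12 = 0, and ∂_2 has invariant factor 2 > 1, so H_1 ≅ Z/2.
  H_2: rank ker ∂_2 − rank ∂_3 = (12 − 12) − 0 = 0, and there is no ∂_3, so H_2 ≅ 0.

As a check, the Euler characteristic is 7 − 18 + 12 = 1, which agrees with 1 − 0 + 0 = 1.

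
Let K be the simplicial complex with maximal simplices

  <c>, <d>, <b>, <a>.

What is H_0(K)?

H_0 = Z^4.

Order the vertices as a < b < c < d. Listing each simplex with vertices in this order, K has dimension 0 with simplices:

  0-simplices (4): a, b, c, d

Hence C_0 ≅ Z^4.

Computing H_k = (kernel of ∂_k) / (image of ∂_{k+1}):

  H_0: rank C_0 − rank ∂_1 = 4 − 0 = 4, and there is no ∂_1, so H_0 ≅ Z^4.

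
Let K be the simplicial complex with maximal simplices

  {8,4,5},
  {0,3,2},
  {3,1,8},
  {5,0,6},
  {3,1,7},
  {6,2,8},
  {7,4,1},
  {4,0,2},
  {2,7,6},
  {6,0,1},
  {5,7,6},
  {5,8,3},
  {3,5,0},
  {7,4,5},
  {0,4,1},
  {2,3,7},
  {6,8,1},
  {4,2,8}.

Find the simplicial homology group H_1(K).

K has 9 vertices, 27 edges, 18 triangles.
rank ∂_1 = 8, rank ∂_2 = 17 ⇒ b_1 = 27 − 8 − 17 = 2; all invariant factors of ∂_2 are 1 so no torsion. So H_1 = Z^2.

H_1 ≅ Z^2.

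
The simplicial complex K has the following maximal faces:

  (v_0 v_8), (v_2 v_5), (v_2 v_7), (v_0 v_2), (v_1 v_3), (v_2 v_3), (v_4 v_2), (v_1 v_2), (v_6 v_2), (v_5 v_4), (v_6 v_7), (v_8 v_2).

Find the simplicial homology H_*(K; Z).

Take the total order v_0 < v_1 < v_2 < v_3 < v_4 < v_5 < v_6 < v_7 < v_8 on the vertex set. Then K (dimension 1) consists of the simplices:

  0-simplices (9): [v_0], [v_1], [v_2], [v_3], [v_4], [v_5], [v_6], [v_7], [v_8]
  1-simplices (12): [v_0,v_2], [v_0,v_8], [v_1,v_2], [v_1,v_3], [v_2,v_3], [v_2,v_4], [v_2,v_5], [v_2,v_6], [v_2,v_7], [v_2,v_8], [v_4,v_5], [v_6,v_7]

giving chain groups C_0 ≅ Z^9, C_1 ≅ Z^12.

Boundary ∂_1: C_1 → C_0 maps an edge to its endpoints' difference, ∂[p,q] = q − p.
The 9×12 boundary matrix has rank 8 and Smith normal form diag(1,1,1,1,1,1,1,1).

Reading off H_k = ker ∂_k / im ∂_{k+1}:

  H_0: rank C_0 − rank ∂_1 = 9 − 8 = 1, and the invariant factors of ∂_1 are all 1, so H_0 ≅ Z.
  H_1: rank ker ∂_1 − rank ∂_2 = (12 − 8) − 0 = 4, and there is no ∂_2, so H_1 ≅ Z^4.

(K is a triangulation of a wedge of 4 circles.)

H_0 = Z,  H_1 = Z^4.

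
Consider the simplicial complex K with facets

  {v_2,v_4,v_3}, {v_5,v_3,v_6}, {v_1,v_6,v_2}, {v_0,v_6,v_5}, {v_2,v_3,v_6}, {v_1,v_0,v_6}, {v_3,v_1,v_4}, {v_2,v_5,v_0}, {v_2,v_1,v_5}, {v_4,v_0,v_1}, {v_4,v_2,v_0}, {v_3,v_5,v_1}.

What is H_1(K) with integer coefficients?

K has 7 vertices, 18 edges, 12 triangles.
rank ∂_1 = 6, rank ∂_2 = 12 ⇒ b_1 = 18 − 6 − 12 = 0; ∂_2 has invariant factor(s) [2] giving torsion. So H_1 ≅ Z/2.

H_1 = Z/2.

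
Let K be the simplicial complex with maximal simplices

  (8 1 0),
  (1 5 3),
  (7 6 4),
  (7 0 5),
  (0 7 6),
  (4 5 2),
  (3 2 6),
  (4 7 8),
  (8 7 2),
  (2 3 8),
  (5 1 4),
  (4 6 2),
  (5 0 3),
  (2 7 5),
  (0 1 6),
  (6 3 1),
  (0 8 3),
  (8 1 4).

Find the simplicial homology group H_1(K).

H_1 = Z ⊕ Z/2.

K has 9 vertices, 27 edges, 18 triangles.
rank ∂_1 = 8, rank ∂_2 = 18 ⇒ b_1 = 27 − 8 − 18 = 1; ∂_2 has invariant factor(s) [2] giving torsion. So H_1 ≅ Z ⊕ Z/2.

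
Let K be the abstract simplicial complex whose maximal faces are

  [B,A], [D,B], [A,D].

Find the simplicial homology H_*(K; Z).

Take the total order A < B < D on the vertex set. Then K (dimension 1) consists of the simplices:

  0-simplices (3): A, B, D
  1-simplices (3): AB, AD, BD

so the chain groups are C_0 ≅ Z^3, C_1 ≅ Z^3.

Boundary ∂_1: C_1 → C_0 sends each edge [p,q] (with p < q) to q − p. For instance
  ∂BD = D − B.
The resulting 3×3 matrix has rank 2, and its Smith normal form has invariant factors (1,1).

Now H_k = ker ∂_k / im ∂_{k+1}, so:

  H_0: rank C_0 − rank ∂_1 = 3 − 2 = 1, and the invariant factors of ∂_1 are all 1, so H_0 ≅ Z.
  H_1: rank ker ∂_1 − rank ∂_2 = (3 − 2) − 0 = 1, and there is no ∂_2, so H_1 ≅ Z.

(K is a triangulation of the circle S^1.)

H_0 = Z,  H_1 = Z.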